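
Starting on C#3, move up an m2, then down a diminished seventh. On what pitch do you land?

E#2

C#3 up a minor second → D3 (1 semitone).
Down a diminished seventh from D3: E#2 (9 semitones down).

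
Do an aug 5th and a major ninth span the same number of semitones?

No

An augmented fifth is 8 semitones but a major ninth is 14 semitones — different sizes.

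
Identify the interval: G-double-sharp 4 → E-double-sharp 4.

m3

Descending from G##4 to E##4 is the same interval as ascending E##4 to G##4.
E to G spans three letter names (E-F-G): a third.
At 3 semitones, E##4→G##4 falls one short of a major third: minor.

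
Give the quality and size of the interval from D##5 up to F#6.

D to F spans three letter names (D-E-F), plus an octave: a tenth.
A major tenth would be 16 semitones; D##5 to F#6 is 14, two semitones narrower, so the interval is diminished.
(Equivalently, a compound diminished third: a diminished third plus an octave.)

diminished 10th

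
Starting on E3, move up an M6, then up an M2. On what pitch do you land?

D#4

Up a major sixth from E3: C#4 (9 semitones up).
A major second up from C#4 is D#4.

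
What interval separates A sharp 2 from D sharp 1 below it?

perfect 12th

Descending from A#2 to D#1 is the same interval as ascending D#1 to A#2.
D to A spans five letter names (D-E-F-G-A), plus an octave — that makes it a twelfth of some quality.
Counting semitones, D#1→A#2 is 19, which is the perfect twelfth.
(Equivalently, a compound perfect fifth: a perfect fifth plus an octave.)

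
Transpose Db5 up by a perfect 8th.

An octave keeps the letter name D, an octave up from D.
A perfect octave spans 12 semitones, so from Db5 the target pitch is Db6.

Db6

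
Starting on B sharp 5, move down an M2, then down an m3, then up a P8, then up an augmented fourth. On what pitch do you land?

A major second down from B#5 is A#5.
A minor third down from A#5 is F##5.
Up a perfect octave from F##5: F##6 (12 semitones up).
F##6 up an augmented fourth → B##6 (6 semitones).

B double-sharp 6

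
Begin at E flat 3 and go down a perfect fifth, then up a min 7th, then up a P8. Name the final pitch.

G flat 4

Eb3 down a perfect fifth → Ab2 (7 semitones).
Up a minor seventh from Ab2: Gb3 (10 semitones up).
A perfect octave up from Gb3 is Gb4.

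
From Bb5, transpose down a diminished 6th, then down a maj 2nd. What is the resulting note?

Down a diminished sixth from Bb5: D#5 (7 semitones down).
A major second down from D#5 is C#5.

C#5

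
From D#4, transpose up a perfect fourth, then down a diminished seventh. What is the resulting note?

A##3

A perfect fourth up from D#4 is G#4.
Down a diminished seventh from G#4: A##3 (9 semitones down).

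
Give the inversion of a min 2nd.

major 7th

Inverted interval numbers add to nine, so a second pairs with a seventh (2 + 7 = 9).
The quality also flips — minor becomes major — giving a major seventh.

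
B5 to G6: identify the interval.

B to G spans six letter names (B-C-D-E-F-G) — that makes it a sixth of some quality.
B5 to G6 is 8 semitones, a half step short of the major sixth (9), so this is minor.

minor sixth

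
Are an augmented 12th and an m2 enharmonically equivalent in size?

No

An augmented twelfth spans 20 semitones; a minor second spans 1 semitone. They differ by 19.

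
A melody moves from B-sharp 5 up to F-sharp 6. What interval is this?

diminished fifth

B to F spans five letter names (B-C-D-E-F): a fifth.
The perfect fifth is 7 semitones; here we have 6, one semitone narrower: diminished.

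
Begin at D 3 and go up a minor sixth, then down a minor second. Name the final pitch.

Up a minor sixth from D3: Bb3 (8 semitones up).
Down a minor second from Bb3: A3 (1 semitone down).

A 3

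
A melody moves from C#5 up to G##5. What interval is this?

C to G spans five letter names (C-D-E-F-G): a fifth.
A perfect fifth would be 7 semitones; C#5 to G##5 is 8, one semitone wider, so the interval is augmented.

augmented fifth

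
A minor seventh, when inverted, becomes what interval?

major second

Inverted interval numbers add to nine, so a seventh pairs with a second (7 + 2 = 9).
The quality also flips — minor becomes major — giving a major second.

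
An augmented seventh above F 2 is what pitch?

E sharp 3

Counting seven letter names up from F lands on E.
An augmented seventh is 12 semitones; 12 semitones up from F2 gives E#3.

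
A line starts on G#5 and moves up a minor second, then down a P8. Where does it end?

A4

A minor second up from G#5 is A5.
A5 down a perfect octave → A4 (12 semitones).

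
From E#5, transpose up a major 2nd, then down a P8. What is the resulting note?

E#5 up a major second → F##5 (2 semitones).
A perfect octave down from F##5 is F##4.

F##4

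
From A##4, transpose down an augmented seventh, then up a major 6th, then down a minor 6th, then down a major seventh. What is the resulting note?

An augmented seventh down from A##4 is B3.
A major sixth up from B3 is G#4.
A minor sixth down from G#4 is B#3.
Down a major seventh from B#3: C#3 (11 semitones down).

C#3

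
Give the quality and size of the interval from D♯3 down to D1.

A15

Descending from D#3 to D1 is the same interval as ascending D1 to D#3.
D to D is the same letter name, plus 2 octaves, so the interval is some kind of fifteenth.
The perfect fifteenth is 24 semitones; here we have 25, one semitone wider: augmented.
(Equivalently, a compound augmented octave: an augmented octave plus an octave.)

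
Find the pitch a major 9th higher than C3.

D4

The ninth's letter: C up two letter names plus an octave → D.
Moving 14 semitones up from C3 (the size of a major ninth) reaches D4.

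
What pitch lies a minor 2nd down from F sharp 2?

Counting two letter names down from F lands on E.
Moving 1 semitone down from F#2 (the size of a minor second) reaches E#2.

E sharp 2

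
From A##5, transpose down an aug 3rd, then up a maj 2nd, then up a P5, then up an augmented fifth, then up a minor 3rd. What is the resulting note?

A##5 down an augmented third → F#5 (5 semitones).
A major second up from F#5 is G#5.
A perfect fifth up from G#5 is D#6.
D#6 up an augmented fifth → A##6 (8 semitones).
Up a minor third from A##6: C##7 (3 semitones up).

C##7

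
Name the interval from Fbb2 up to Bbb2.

F to B spans four letter names (F-G-A-B) — that makes it a fourth of some quality.
Fbb2 to Bbb2 spans 6 semitones — one semitone wider than the perfect fourth (5) — giving an augmented fourth.

augmented 4th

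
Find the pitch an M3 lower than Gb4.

Ebb4

Three letter names down from G: E.
Moving 4 semitones down from Gb4 (the size of a major third) reaches Ebb4.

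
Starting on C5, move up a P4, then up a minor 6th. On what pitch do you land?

Up a perfect fourth from C5: F5 (5 semitones up).
A minor sixth up from F5 is Db6.

Db6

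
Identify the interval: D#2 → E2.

D to E spans two letter names (D-E): a second.
A major second would be 2 semitones, but D#2 to E2 is 1 — one semitone narrower, making it a minor second.

m2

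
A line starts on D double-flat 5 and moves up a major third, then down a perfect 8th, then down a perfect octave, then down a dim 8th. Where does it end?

Dbb5 up a major third → Fb5 (4 semitones).
Fb5 down a perfect octave → Fb4 (12 semitones).
Down a perfect octave from Fb4: Fb3 (12 semitones down).
A diminished octave down from Fb3 is F2.

F 2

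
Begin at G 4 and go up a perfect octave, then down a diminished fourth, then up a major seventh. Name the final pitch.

Up a perfect octave from G4: G5 (12 semitones up).
Down a diminished fourth from G5: D#5 (4 semitones down).
Up a major seventh from D#5: C##6 (11 semitones up).

C double-sharp 6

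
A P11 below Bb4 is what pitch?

F3

Four letters down from B (plus an octave) reaches F.
A perfect eleventh spans 17 semitones, so from Bb4 the target pitch is F3.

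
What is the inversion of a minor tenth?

First reduce the compound minor tenth to its simple form, a minor third.
The rule of nine gives the new number: 9 − 3 = 6, so a third becomes a sixth.
Quality inverts too: minor becomes major. That makes the inversion a major sixth.

major sixth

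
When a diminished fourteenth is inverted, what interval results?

First reduce the compound diminished fourteenth to its simple form, a diminished seventh.
The rule of nine gives the new number: 9 − 7 = 2, so a seventh becomes a second.
Quality inverts too: diminished becomes augmented. That makes the inversion an augmented second.

augmented second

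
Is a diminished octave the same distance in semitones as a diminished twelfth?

No

A diminished octave is 11 semitones but a diminished twelfth is 18 semitones — different sizes.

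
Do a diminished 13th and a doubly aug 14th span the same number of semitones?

No

A diminished thirteenth spans 19 semitones; a doubly augmented fourteenth spans 25 semitones. They differ by 6.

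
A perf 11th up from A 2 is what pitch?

D 4

Four letters up from A (plus an octave) reaches D.
A perfect eleventh spans 17 semitones, so from A2 the target pitch is D4.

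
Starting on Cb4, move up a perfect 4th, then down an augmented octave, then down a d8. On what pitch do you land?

Fb2

A perfect fourth up from Cb4 is Fb4.
Fb4 down an augmented octave → Fbb3 (13 semitones).
A diminished octave down from Fbb3 is Fb2.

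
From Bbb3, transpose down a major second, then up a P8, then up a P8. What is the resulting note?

A major second down from Bbb3 is Abb3.
Up a perfect octave from Abb3: Abb4 (12 semitones up).
Up a perfect octave from Abb4: Abb5 (12 semitones up).

Abb5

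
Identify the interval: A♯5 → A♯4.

perfect octave

Descending from A#5 to A#4 is the same interval as ascending A#4 to A#5.
A to A is the same letter name, plus an octave: an octave.
The perfect octave spans 12 semitones, and A#4 to A#5 is exactly 12 semitones — so this is a perfect octave.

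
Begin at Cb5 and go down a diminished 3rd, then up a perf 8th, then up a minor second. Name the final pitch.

Bb5

Down a diminished third from Cb5: A4 (2 semitones down).
Up a perfect octave from A4: A5 (12 semitones up).
A5 up a minor second → Bb5 (1 semitone).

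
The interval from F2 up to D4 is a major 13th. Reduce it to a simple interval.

Subtracting seven from the interval number removes an octave: 13 − 7 = 6.
Quality carries through unchanged, so the simple form is a major sixth.

major sixth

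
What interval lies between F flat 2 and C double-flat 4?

diminished 12th

F to C spans five letter names (F-G-A-B-C), plus an octave, so the interval is some kind of twelfth.
A perfect twelfth would be 19 semitones; Fb2 to Cbb4 is 18, one semitone narrower, so the interval is diminished.
(Equivalently, a compound diminished fifth: a diminished fifth plus an octave.)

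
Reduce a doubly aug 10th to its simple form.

doubly augmented 3rd

Subtracting seven from the interval number removes an octave: 10 − 7 = 3.
So a doubly augmented tenth is an octave plus a doubly augmented third. The quality is unchanged.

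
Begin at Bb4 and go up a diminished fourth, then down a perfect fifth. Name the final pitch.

Bb4 up a diminished fourth → Ebb5 (4 semitones).
Down a perfect fifth from Ebb5: Abb4 (7 semitones down).

Abb4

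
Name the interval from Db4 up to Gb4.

perfect 4th

D to G spans four letter names (D-E-F-G) — that makes it a fourth of some quality.
The perfect fourth spans 5 semitones, and Db4 to Gb4 is exactly 5 semitones — so this is a perfect fourth.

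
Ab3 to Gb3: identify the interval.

major 2nd

Descending from Ab3 to Gb3 is the same interval as ascending Gb3 to Ab3.
G to A spans two letter names (G-A), so the interval is some kind of second.
Counting semitones, Gb3→Ab3 is 2, which is the major second.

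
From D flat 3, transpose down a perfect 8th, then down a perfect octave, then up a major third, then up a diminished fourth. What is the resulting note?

Down a perfect octave from Db3: Db2 (12 semitones down).
Db2 down a perfect octave → Db1 (12 semitones).
A major third up from Db1 is F1.
A diminished fourth up from F1 is Bbb1.

B double-flat 1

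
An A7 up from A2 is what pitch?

Seven letter names up from A: G.
An augmented seventh is 12 semitones; 12 semitones up from A2 gives G##3.

G##3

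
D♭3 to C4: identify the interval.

D to C spans seven letter names (D-E-F-G-A-B-C): a seventh.
Counting semitones, Db3→C4 is 11, which is the major seventh.

M7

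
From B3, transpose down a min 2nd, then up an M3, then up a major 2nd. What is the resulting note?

D##4

A minor second down from B3 is A#3.
A major third up from A#3 is C##4.
Up a major second from C##4: D##4 (2 semitones up).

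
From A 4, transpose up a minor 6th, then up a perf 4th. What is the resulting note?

A minor sixth up from A4 is F5.
Up a perfect fourth from F5: Bb5 (5 semitones up).

B flat 5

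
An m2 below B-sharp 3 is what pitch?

Two letter names down from B: A.
A minor second spans 1 semitone, so from B#3 the target pitch is A##3.

A-double-sharp 3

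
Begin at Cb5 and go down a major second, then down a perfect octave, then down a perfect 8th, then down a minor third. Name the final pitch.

Gb2

A major second down from Cb5 is Bbb4.
A perfect octave down from Bbb4 is Bbb3.
Down a perfect octave from Bbb3: Bbb2 (12 semitones down).
Bbb2 down a minor third → Gb2 (3 semitones).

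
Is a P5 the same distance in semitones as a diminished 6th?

Yes

A perfect fifth spans 7 semitones, and a diminished sixth also spans 7 semitones — they're enharmonic.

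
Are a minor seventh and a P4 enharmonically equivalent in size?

No

A minor seventh spans 10 semitones; a perfect fourth spans 5 semitones. They differ by 5.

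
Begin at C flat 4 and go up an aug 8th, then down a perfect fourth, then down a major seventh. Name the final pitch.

A flat 3

An augmented octave up from Cb4 is C5.
C5 down a perfect fourth → G4 (5 semitones).
G4 down a major seventh → Ab3 (11 semitones).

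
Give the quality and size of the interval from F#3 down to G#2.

Descending from F#3 to G#2 is the same interval as ascending G#2 to F#3.
G to F spans seven letter names (G-A-B-C-D-E-F) — that makes it a seventh of some quality.
A major seventh would be 11 semitones, but G#2 to F#3 is 10 — one semitone narrower, making it a minor seventh.

minor seventh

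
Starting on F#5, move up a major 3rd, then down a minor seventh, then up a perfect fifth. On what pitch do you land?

F##5

A major third up from F#5 is A#5.
A minor seventh down from A#5 is B#4.
A perfect fifth up from B#4 is F##5.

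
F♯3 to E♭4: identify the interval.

F to E spans seven letter names (F-G-A-B-C-D-E), so the interval is some kind of seventh.
F#3 to Eb4 spans 9 semitones — two semitones narrower than the major seventh (11) — giving a diminished seventh.

diminished 7th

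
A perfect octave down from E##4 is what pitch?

E##3

The letter stays E (same as the start), shifted an octave down.
A perfect octave spans 12 semitones, so from E##4 the target pitch is E##3.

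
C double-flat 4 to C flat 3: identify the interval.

Descending from Cbb4 to Cb3 is the same interval as ascending Cb3 to Cbb4.
C to C is the same letter name, plus an octave — that makes it an octave of some quality.
A perfect octave would be 12 semitones; Cb3 to Cbb4 is 11, one semitone narrower, so the interval is diminished.

diminished 8th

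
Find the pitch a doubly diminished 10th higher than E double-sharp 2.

The tenth's letter: E up three letter names plus an octave → G.
A doubly diminished tenth is 13 semitones; 13 semitones up from E##2 gives G3.

G 3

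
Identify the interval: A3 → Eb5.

diminished 12th

A to E spans five letter names (A-B-C-D-E), plus an octave — that makes it a twelfth of some quality.
The perfect twelfth is 19 semitones; here we have 18, one semitone narrower: diminished.
(Equivalently, a compound diminished fifth: a diminished fifth plus an octave.)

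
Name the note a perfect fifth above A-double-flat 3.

Five letter names up from A: E.
A perfect fifth is 7 semitones; 7 semitones up from Abb3 gives Ebb4.

E-double-flat 4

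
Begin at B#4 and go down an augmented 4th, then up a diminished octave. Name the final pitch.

F5

B#4 down an augmented fourth → F#4 (6 semitones).
Up a diminished octave from F#4: F5 (11 semitones up).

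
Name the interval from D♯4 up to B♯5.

D to B spans six letter names (D-E-F-G-A-B), plus an octave — that makes it a thirteenth of some quality.
The major thirteenth spans 21 semitones, and D#4 to B#5 is exactly 21 semitones — so this is a major thirteenth.
(Equivalently, a compound major sixth: a major sixth plus an octave.)

M13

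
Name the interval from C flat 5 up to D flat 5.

C to D spans two letter names (C-D), so the interval is some kind of second.
The major second spans 2 semitones, and Cb5 to Db5 is exactly 2 semitones — so this is a major second.

major 2nd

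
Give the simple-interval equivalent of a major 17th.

Subtracting seven from the interval number removes an octave: 17 − 14 = 3.
Quality carries through unchanged, so the simple form is a major third.

major third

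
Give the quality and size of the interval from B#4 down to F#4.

Descending from B#4 to F#4 is the same interval as ascending F#4 to B#4.
F to B spans four letter names (F-G-A-B): a fourth.
F#4 to B#4 spans 6 semitones — one semitone wider than the perfect fourth (5) — giving an augmented fourth.

augmented fourth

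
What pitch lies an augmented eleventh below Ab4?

Four letters down from A (plus an octave) reaches E.
Moving 18 semitones down from Ab4 (the size of an augmented eleventh) reaches Ebb3.

Ebb3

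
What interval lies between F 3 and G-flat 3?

F to G spans two letter names (F-G) — that makes it a second of some quality.
F3 to Gb3 is 1 semitone, a half step short of the major second (2), so this is minor.

minor second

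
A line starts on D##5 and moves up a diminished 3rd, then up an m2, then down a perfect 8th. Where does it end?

G4

A diminished third up from D##5 is F#5.
A minor second up from F#5 is G5.
A perfect octave down from G5 is G4.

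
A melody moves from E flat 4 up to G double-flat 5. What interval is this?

d10

E to G spans three letter names (E-F-G), plus an octave: a tenth.
The major tenth is 16 semitones; here we have 14, two semitones narrower: diminished.
(Equivalently, a compound diminished third: a diminished third plus an octave.)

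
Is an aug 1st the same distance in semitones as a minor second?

Both span 1 semitone: an augmented unison and a minor second are the same chromatic distance.

Yes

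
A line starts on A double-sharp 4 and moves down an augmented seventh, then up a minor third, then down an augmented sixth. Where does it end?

F flat 3

An augmented seventh down from A##4 is B3.
A minor third up from B3 is D4.
D4 down an augmented sixth → Fb3 (10 semitones).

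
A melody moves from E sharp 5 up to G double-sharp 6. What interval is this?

E to G spans three letter names (E-F-G), plus an octave, so the interval is some kind of tenth.
Counting semitones, E#5→G##6 is 16, which is the major tenth.
(Equivalently, a compound major third: a major third plus an octave.)

major 10th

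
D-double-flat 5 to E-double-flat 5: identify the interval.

D to E spans two letter names (D-E): a second.
Counting semitones, Dbb5→Ebb5 is 2, which is the major second.

major second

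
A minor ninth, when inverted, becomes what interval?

First reduce the compound minor ninth to its simple form, a minor second.
Interval numbers invert to sum to nine: 2 + 7 = 9, so a second inverts to a seventh.
And minor becomes major under inversion, so we get a major seventh.

major 7th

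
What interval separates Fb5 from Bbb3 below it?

perfect 12th

Descending from Fb5 to Bbb3 is the same interval as ascending Bbb3 to Fb5.
B to F spans five letter names (B-C-D-E-F), plus an octave, so the interval is some kind of twelfth.
Bbb3 to Fb5 is 19 semitones, matching the perfect twelfth exactly, so the quality is perfect.
(Equivalently, a compound perfect fifth: a perfect fifth plus an octave.)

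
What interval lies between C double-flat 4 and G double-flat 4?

perfect fifth

C to G spans five letter names (C-D-E-F-G) — that makes it a fifth of some quality.
Counting semitones, Cbb4→Gbb4 is 7, which is the perfect fifth.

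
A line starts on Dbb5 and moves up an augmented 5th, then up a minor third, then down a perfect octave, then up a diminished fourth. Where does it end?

An augmented fifth up from Dbb5 is Ab5.
Up a minor third from Ab5: Cb6 (3 semitones up).
A perfect octave down from Cb6 is Cb5.
A diminished fourth up from Cb5 is Fbb5.

Fbb5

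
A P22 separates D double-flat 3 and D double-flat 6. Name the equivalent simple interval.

perfect 8th

Subtracting seven from the interval number removes an octave: 22 − 14 = 8.
So a perfect twenty-second is 2 octaves plus a perfect octave. The quality is unchanged.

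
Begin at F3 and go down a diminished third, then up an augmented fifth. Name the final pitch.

A##3

F3 down a diminished third → D#3 (2 semitones).
Up an augmented fifth from D#3: A##3 (8 semitones up).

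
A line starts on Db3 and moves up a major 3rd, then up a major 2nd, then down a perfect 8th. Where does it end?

Up a major third from Db3: F3 (4 semitones up).
Up a major second from F3: G3 (2 semitones up).
G3 down a perfect octave → G2 (12 semitones).

G2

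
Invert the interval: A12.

First reduce the compound augmented twelfth to its simple form, an augmented fifth.
Inverted interval numbers add to nine, so a fifth pairs with a fourth (5 + 4 = 9).
And augmented becomes diminished under inversion, so we get a diminished fourth.

diminished 4th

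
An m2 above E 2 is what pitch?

F 2

Two letter names up from E: F.
A minor second spans 1 semitone, so from E2 the target pitch is F2.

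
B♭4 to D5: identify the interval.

M3

B to D spans three letter names (B-C-D): a third.
Counting semitones, Bb4→D5 is 4, which is the major third.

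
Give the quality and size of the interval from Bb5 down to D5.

Descending from Bb5 to D5 is the same interval as ascending D5 to Bb5.
D to B spans six letter names (D-E-F-G-A-B) — that makes it a sixth of some quality.
D5 to Bb5 is 8 semitones, a half step short of the major sixth (9), so this is minor.

m6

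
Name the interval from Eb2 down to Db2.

Descending from Eb2 to Db2 is the same interval as ascending Db2 to Eb2.
D to E spans two letter names (D-E): a second.
Db2 to Eb2 is 2 semitones, matching the major second exactly, so the quality is major.

major second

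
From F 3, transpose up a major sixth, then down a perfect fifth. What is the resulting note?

G 3

A major sixth up from F3 is D4.
D4 down a perfect fifth → G3 (7 semitones).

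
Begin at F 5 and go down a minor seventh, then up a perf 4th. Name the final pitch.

A minor seventh down from F5 is G4.
Up a perfect fourth from G4: C5 (5 semitones up).

C 5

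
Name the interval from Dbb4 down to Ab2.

d11

Descending from Dbb4 to Ab2 is the same interval as ascending Ab2 to Dbb4.
A to D spans four letter names (A-B-C-D), plus an octave — that makes it an eleventh of some quality.
A perfect eleventh would be 17 semitones; Ab2 to Dbb4 is 16, one semitone narrower, so the interval is diminished.
(Equivalently, a compound diminished fourth: a diminished fourth plus an octave.)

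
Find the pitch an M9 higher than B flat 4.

The ninth's letter: B up two letter names plus an octave → C.
A major ninth spans 14 semitones, so from Bb4 the target pitch is C6.

C 6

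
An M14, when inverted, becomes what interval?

First reduce the compound major fourteenth to its simple form, a major seventh.
The rule of nine gives the new number: 9 − 7 = 2, so a seventh becomes a second.
The quality also flips — major becomes minor — giving a minor second.

minor 2nd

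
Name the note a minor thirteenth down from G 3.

B 1

The thirteenth's letter: G down six letter names plus an octave → B.
A minor thirteenth is 20 semitones; 20 semitones down from G3 gives B1.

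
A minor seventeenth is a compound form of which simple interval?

Take out 2 octaves (14 from the number): 17 − 14 = 3.
Quality carries through unchanged, so the simple form is a minor third.

minor 3rd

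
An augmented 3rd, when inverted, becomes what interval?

Interval numbers invert to sum to nine: 3 + 6 = 9, so a third inverts to a sixth.
And augmented becomes diminished under inversion, so we get a diminished sixth.

d6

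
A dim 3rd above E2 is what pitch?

Three letter names up from E: G.
A diminished third is 2 semitones; 2 semitones up from E2 gives Gb2.

Gb2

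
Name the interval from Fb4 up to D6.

augmented thirteenth

F to D spans six letter names (F-G-A-B-C-D), plus an octave, so the interval is some kind of thirteenth.
A major thirteenth would be 21 semitones; Fb4 to D6 is 22, one semitone wider, so the interval is augmented.
(Equivalently, a compound augmented sixth: an augmented sixth plus an octave.)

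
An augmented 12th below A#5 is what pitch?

D4

Five letters down from A (plus an octave) reaches D.
An augmented twelfth is 20 semitones; 20 semitones down from A#5 gives D4.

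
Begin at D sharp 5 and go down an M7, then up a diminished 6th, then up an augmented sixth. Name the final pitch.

A 5

A major seventh down from D#5 is E4.
A diminished sixth up from E4 is Cb5.
An augmented sixth up from Cb5 is A5.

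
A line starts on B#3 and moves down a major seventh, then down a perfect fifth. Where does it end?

A major seventh down from B#3 is C#3.
C#3 down a perfect fifth → F#2 (7 semitones).

F#2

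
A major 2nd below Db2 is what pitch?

Two letter names down from D: C.
A major second spans 2 semitones, so from Db2 the target pitch is Cb2.

Cb2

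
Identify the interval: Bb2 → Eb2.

perfect fifth

Descending from Bb2 to Eb2 is the same interval as ascending Eb2 to Bb2.
E to B spans five letter names (E-F-G-A-B): a fifth.
Counting semitones, Eb2→Bb2 is 7, which is the perfect fifth.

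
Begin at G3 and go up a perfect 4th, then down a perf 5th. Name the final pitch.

F3

Up a perfect fourth from G3: C4 (5 semitones up).
C4 down a perfect fifth → F3 (7 semitones).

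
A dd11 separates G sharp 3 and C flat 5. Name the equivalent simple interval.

Each octave removed subtracts seven from the number: 11 − 7 = 4.
So a doubly diminished eleventh is an octave plus a doubly diminished fourth. The quality is unchanged.

doubly diminished fourth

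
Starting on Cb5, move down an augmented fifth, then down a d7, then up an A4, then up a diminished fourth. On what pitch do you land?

An augmented fifth down from Cb5 is Fbb4.
Fbb4 down a diminished seventh → Gb3 (9 semitones).
An augmented fourth up from Gb3 is C4.
Up a diminished fourth from C4: Fb4 (4 semitones up).

Fb4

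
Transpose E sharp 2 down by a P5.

Five letter names down from E: A.
A perfect fifth spans 7 semitones, so from E#2 the target pitch is A#1.

A sharp 1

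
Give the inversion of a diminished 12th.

augmented fourth

First reduce the compound diminished twelfth to its simple form, a diminished fifth.
Inverted interval numbers add to nine, so a fifth pairs with a fourth (5 + 4 = 9).
The quality also flips — diminished becomes augmented — giving an augmented fourth.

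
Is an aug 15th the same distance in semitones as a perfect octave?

25 semitones (augmented fifteenth) vs 12 semitones (perfect octave): not equal.

No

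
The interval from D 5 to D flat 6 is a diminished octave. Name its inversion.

Inverted interval numbers add to nine, so an octave pairs with a unison (8 + 1 = 9).
And diminished becomes augmented under inversion, so we get an augmented unison.

augmented 1st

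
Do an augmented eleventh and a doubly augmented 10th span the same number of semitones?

An augmented eleventh = 18 semitones = a doubly augmented tenth; enharmonically equal.

Yes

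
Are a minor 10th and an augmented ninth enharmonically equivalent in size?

Yes

A minor tenth = 15 semitones = an augmented ninth; enharmonically equal.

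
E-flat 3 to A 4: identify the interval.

augmented eleventh

E to A spans four letter names (E-F-G-A), plus an octave: an eleventh.
A perfect eleventh would be 17 semitones; Eb3 to A4 is 18, one semitone wider, so the interval is augmented.
(Equivalently, a compound augmented fourth: an augmented fourth plus an octave.)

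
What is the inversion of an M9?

First reduce the compound major ninth to its simple form, a major second.
The rule of nine gives the new number: 9 − 2 = 7, so a second becomes a seventh.
Quality inverts too: major becomes minor. That makes the inversion a minor seventh.

m7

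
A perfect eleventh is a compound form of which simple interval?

Take out an octave (7 from the number): 11 − 7 = 4.
Quality carries through unchanged, so the simple form is a perfect fourth.

perfect fourth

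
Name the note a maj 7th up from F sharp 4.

E sharp 5

The seventh takes the letter from F up to E.
Moving 11 semitones up from F#4 (the size of a major seventh) reaches E#5.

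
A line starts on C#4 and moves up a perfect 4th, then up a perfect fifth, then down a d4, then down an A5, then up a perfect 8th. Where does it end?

Up a perfect fourth from C#4: F#4 (5 semitones up).
A perfect fifth up from F#4 is C#5.
A diminished fourth down from C#5 is G##4.
G##4 down an augmented fifth → C#4 (8 semitones).
C#4 up a perfect octave → C#5 (12 semitones).

C#5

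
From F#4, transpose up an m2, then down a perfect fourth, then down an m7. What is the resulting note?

Up a minor second from F#4: G4 (1 semitone up).
Down a perfect fourth from G4: D4 (5 semitones down).
D4 down a minor seventh → E3 (10 semitones).

E3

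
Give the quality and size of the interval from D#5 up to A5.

diminished fifth

D to A spans five letter names (D-E-F-G-A): a fifth.
A perfect fifth would be 7 semitones; D#5 to A5 is 6, one semitone narrower, so the interval is diminished.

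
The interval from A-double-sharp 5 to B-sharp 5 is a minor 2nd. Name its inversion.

Interval numbers invert to sum to nine: 2 + 7 = 9, so a second inverts to a seventh.
The quality also flips — minor becomes major — giving a major seventh.

major seventh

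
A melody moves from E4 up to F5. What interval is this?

E to F spans two letter names (E-F), plus an octave, so the interval is some kind of ninth.
At 13 semitones, E4→F5 falls one short of a major ninth: minor.
(Equivalently, a compound minor second: a minor second plus an octave.)

minor ninth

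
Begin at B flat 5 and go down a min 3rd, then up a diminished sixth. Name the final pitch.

Bb5 down a minor third → G5 (3 semitones).
G5 up a diminished sixth → Ebb6 (7 semitones).

E double-flat 6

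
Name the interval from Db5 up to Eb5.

M2

D to E spans two letter names (D-E): a second.
Counting semitones, Db5→Eb5 is 2, which is the major second.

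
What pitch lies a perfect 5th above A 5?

Five letter names up from A: E.
A perfect fifth spans 7 semitones, so from A5 the target pitch is E6.

E 6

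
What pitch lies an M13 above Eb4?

Six letters up from E (plus an octave) reaches C.
A major thirteenth is 21 semitones; 21 semitones up from Eb4 gives C6.

C6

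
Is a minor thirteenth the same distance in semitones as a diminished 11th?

No

A minor thirteenth is 20 semitones but a diminished eleventh is 16 semitones — different sizes.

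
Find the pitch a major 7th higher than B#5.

A##6

Counting seven letter names up from B lands on A.
Moving 11 semitones up from B#5 (the size of a major seventh) reaches A##6.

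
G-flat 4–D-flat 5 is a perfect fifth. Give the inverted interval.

Interval numbers invert to sum to nine: 5 + 4 = 9, so a fifth inverts to a fourth.
The quality also flips — perfect stays perfect — giving a perfect fourth.

perfect fourth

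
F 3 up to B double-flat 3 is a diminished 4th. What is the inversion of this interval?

augmented 5th

Inverted interval numbers add to nine, so a fourth pairs with a fifth (4 + 5 = 9).
And diminished becomes augmented under inversion, so we get an augmented fifth.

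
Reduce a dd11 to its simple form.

doubly diminished fourth

Subtracting seven from the interval number removes an octave: 11 − 7 = 4.
Quality carries through unchanged, so the simple form is a doubly diminished fourth.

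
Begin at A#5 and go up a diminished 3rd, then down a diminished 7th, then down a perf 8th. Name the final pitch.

D#4

A#5 up a diminished third → C6 (2 semitones).
A diminished seventh down from C6 is D#5.
D#5 down a perfect octave → D#4 (12 semitones).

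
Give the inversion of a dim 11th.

augmented 5th

First reduce the compound diminished eleventh to its simple form, a diminished fourth.
Interval numbers invert to sum to nine: 4 + 5 = 9, so a fourth inverts to a fifth.
The quality also flips — diminished becomes augmented — giving an augmented fifth.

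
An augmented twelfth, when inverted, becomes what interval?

diminished 4th

First reduce the compound augmented twelfth to its simple form, an augmented fifth.
Inverted interval numbers add to nine, so a fifth pairs with a fourth (5 + 4 = 9).
Quality inverts too: augmented becomes diminished. That makes the inversion a diminished fourth.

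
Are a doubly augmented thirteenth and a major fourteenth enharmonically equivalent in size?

Both span 23 semitones: a doubly augmented thirteenth and a major fourteenth are the same chromatic distance.

Yes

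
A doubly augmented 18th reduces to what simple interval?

Take out 2 octaves (14 from the number): 18 − 14 = 4.
So a doubly augmented eighteenth is 2 octaves plus a doubly augmented fourth. The quality is unchanged.

doubly augmented fourth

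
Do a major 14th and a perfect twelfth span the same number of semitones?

No

23 semitones (major fourteenth) vs 19 semitones (perfect twelfth): not equal.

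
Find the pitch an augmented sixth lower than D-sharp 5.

Six letter names down from D: F.
An augmented sixth is 10 semitones; 10 semitones down from D#5 gives F4.

F 4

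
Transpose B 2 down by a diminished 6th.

D double-sharp 2

Six letter names down from B: D.
Moving 7 semitones down from B2 (the size of a diminished sixth) reaches D##2.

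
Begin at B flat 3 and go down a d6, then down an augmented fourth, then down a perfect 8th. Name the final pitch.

A 1

Down a diminished sixth from Bb3: D#3 (7 semitones down).
D#3 down an augmented fourth → A2 (6 semitones).
A2 down a perfect octave → A1 (12 semitones).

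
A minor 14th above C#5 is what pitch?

Counting seven letter names plus an octave up from C lands on B.
A minor fourteenth spans 22 semitones, so from C#5 the target pitch is B6.

B6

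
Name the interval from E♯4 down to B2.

Descending from E#4 to B2 is the same interval as ascending B2 to E#4.
B to E spans four letter names (B-C-D-E), plus an octave, so the interval is some kind of eleventh.
The perfect eleventh is 17 semitones; here we have 18, one semitone wider: augmented.
(Equivalently, a compound augmented fourth: an augmented fourth plus an octave.)

augmented eleventh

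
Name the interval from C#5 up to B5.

minor 7th

C to B spans seven letter names (C-D-E-F-G-A-B) — that makes it a seventh of some quality.
At 10 semitones, C#5→B5 falls one short of a major seventh: minor.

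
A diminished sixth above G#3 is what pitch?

Eb4

The sixth takes the letter from G up to E.
A diminished sixth is 7 semitones; 7 semitones up from G#3 gives Eb4.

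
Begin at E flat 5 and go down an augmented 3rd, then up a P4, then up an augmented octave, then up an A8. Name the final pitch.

Eb5 down an augmented third → Cbb5 (5 semitones).
Cbb5 up a perfect fourth → Fbb5 (5 semitones).
Fbb5 up an augmented octave → Fb6 (13 semitones).
Fb6 up an augmented octave → F7 (13 semitones).

F 7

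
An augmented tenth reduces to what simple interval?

augmented third

Subtracting seven from the interval number removes an octave: 10 − 7 = 3.
That makes an augmented tenth a compound augmented third — an octave plus an augmented third.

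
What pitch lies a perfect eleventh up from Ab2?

Db4

The eleventh's letter: A up four letter names plus an octave → D.
A perfect eleventh is 17 semitones; 17 semitones up from Ab2 gives Db4.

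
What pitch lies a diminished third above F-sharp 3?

A-flat 3

Three letter names up from F: A.
A diminished third spans 2 semitones, so from F#3 the target pitch is Ab3.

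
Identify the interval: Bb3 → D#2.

Descending from Bb3 to D#2 is the same interval as ascending D#2 to Bb3.
D to B spans six letter names (D-E-F-G-A-B), plus an octave: a thirteenth.
D#2 to Bb3 spans 19 semitones — two semitones narrower than the major thirteenth (21) — giving a diminished thirteenth.
(Equivalently, a compound diminished sixth: a diminished sixth plus an octave.)

diminished 13th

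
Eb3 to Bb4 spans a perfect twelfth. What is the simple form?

Subtracting seven from the interval number removes an octave: 12 − 7 = 5.
So a perfect twelfth is an octave plus a perfect fifth. The quality is unchanged.

P5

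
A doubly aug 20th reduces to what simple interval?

Subtracting seven from the interval number removes an octave: 20 − 14 = 6.
Quality carries through unchanged, so the simple form is a doubly augmented sixth.

doubly augmented sixth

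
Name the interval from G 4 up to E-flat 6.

minor thirteenth

G to E spans six letter names (G-A-B-C-D-E), plus an octave — that makes it a thirteenth of some quality.
G4 to Eb6 is 20 semitones, a half step short of the major thirteenth (21), so this is minor.
(Equivalently, a compound minor sixth: a minor sixth plus an octave.)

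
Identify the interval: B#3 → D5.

B to D spans three letter names (B-C-D), plus an octave: a tenth.
A major tenth would be 16 semitones; B#3 to D5 is 14, two semitones narrower, so the interval is diminished.
(Equivalently, a compound diminished third: a diminished third plus an octave.)

diminished 10th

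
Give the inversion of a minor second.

Interval numbers invert to sum to nine: 2 + 7 = 9, so a second inverts to a seventh.
Quality inverts too: minor becomes major. That makes the inversion a major seventh.

M7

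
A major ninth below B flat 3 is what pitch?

The ninth's letter: B down two letter names plus an octave → A.
A major ninth is 14 semitones; 14 semitones down from Bb3 gives Ab2.

A flat 2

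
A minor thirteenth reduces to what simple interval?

minor sixth

Take out an octave (7 from the number): 13 − 7 = 6.
Quality carries through unchanged, so the simple form is a minor sixth.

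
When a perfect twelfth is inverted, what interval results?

perfect 4th

First reduce the compound perfect twelfth to its simple form, a perfect fifth.
Inverted interval numbers add to nine, so a fifth pairs with a fourth (5 + 4 = 9).
The quality also flips — perfect stays perfect — giving a perfect fourth.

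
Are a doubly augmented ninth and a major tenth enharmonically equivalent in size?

Yes

Both span 16 semitones: a doubly augmented ninth and a major tenth are the same chromatic distance.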